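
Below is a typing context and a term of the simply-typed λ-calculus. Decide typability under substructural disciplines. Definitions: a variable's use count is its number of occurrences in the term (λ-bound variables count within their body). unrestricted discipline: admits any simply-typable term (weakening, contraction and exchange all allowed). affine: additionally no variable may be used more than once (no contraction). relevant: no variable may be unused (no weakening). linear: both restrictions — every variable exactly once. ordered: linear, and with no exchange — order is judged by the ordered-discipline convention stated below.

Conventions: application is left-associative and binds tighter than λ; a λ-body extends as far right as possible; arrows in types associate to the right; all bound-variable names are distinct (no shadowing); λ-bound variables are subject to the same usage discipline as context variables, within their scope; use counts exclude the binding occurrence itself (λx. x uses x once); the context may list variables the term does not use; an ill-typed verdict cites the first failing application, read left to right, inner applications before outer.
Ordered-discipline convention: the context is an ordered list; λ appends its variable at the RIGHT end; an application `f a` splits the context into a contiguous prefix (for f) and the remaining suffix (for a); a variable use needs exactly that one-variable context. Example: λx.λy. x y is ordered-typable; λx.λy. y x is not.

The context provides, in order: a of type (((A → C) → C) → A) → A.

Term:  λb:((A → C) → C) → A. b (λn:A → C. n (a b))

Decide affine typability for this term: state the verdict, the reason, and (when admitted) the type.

no — needs contraction — b ×2
use counts: a: 1×; b [bound]: 2×; n [bound]: 1×
uses in reading order: b, n, a, b
typing: ✓ — (((A → C) → C) → A) → A
summary: ordered ✗ | linear ✗ | affine ✗ | relevant ✓ | unrestricted ✓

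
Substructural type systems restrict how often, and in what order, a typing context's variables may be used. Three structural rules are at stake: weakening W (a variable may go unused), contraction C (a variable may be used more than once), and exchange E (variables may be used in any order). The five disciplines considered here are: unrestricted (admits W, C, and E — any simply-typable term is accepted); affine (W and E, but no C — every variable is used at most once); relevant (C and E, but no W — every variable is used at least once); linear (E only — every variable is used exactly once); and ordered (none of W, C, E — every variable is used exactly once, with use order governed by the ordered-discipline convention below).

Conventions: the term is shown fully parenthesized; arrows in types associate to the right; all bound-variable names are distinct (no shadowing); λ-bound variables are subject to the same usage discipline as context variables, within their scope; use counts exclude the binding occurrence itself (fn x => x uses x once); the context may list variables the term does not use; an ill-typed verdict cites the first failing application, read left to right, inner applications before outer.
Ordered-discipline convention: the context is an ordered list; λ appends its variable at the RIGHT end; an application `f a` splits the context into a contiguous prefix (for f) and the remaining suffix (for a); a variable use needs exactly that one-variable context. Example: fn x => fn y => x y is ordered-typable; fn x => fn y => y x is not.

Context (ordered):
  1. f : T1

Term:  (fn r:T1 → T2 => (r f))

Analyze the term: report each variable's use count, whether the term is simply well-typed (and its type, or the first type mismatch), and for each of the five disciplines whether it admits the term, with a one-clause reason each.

usage: f: 1×; r [bound]: 1×
use order (left to right): r, f
typing: ✓ — (T1 → T2) → T2
ordered ✗ (needs exchange: uses follow r, f)
linear ✓ (each of f, r used exactly once)
affine ✓ (f, r: no repeats, contraction unneeded)
relevant ✓ (f, r: all used, weakening unneeded)
unrestricted ✓ (well-typed at (T1 → T2) → T2; no restrictions here)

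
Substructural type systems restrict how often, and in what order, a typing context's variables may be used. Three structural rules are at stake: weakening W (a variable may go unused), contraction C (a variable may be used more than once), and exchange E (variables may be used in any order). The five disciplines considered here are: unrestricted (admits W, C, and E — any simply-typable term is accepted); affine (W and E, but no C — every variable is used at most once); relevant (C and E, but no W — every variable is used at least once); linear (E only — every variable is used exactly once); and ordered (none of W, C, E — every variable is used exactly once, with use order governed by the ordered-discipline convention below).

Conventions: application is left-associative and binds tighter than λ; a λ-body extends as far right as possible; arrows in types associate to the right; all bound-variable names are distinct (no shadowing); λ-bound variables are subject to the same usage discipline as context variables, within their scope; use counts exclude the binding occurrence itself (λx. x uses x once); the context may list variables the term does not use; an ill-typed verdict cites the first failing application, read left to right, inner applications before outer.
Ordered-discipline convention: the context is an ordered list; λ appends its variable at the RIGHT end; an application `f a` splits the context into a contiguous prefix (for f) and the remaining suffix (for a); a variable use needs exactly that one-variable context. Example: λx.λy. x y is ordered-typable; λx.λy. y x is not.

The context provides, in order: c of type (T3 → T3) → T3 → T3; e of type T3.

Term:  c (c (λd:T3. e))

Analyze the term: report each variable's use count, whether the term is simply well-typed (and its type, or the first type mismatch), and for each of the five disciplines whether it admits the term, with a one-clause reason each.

counts: c: 2×; e: 1×; d (bound): 0×
use order (left to right): c, c, e
typing: well-typed — term : T3 → T3
ordered: ✗ — c ×2 used more than once (contraction); d never used (weakening)
linear: ✗ — c ×2 used more than once (contraction); d never used (weakening)
affine: ✗ — c ×2 used more than once (contraction)
relevant: ✗ — d never used (weakening)
unrestricted: ✓ — simply typable at T3 → T3; W, C, E all held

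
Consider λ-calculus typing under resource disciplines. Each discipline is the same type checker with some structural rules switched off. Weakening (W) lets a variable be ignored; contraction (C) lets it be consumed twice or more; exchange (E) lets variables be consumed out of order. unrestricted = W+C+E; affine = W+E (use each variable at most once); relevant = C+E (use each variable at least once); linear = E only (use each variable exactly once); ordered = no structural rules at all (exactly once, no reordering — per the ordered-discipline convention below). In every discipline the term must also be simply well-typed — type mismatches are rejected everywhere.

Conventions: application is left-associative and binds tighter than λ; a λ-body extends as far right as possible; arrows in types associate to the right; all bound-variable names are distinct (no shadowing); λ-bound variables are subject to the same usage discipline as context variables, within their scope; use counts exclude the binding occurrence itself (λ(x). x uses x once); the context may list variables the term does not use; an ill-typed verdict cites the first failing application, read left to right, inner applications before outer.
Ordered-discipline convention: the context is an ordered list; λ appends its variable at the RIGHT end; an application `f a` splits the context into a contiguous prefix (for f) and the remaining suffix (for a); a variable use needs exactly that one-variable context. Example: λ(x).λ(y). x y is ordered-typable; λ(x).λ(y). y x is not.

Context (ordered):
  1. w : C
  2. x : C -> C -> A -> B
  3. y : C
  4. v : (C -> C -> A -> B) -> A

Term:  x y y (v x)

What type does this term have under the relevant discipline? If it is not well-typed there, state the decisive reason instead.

not well-typed under relevant — unused: w — weakening required
use counts: w: 0, x: 2, y: 2, v: 1
left-to-right use order: x, y, y, v, x
typing: ✓ — B
all disciplines: ordered ✗ · linear ✗ · affine ✗ · relevant ✗ · unrestricted ✓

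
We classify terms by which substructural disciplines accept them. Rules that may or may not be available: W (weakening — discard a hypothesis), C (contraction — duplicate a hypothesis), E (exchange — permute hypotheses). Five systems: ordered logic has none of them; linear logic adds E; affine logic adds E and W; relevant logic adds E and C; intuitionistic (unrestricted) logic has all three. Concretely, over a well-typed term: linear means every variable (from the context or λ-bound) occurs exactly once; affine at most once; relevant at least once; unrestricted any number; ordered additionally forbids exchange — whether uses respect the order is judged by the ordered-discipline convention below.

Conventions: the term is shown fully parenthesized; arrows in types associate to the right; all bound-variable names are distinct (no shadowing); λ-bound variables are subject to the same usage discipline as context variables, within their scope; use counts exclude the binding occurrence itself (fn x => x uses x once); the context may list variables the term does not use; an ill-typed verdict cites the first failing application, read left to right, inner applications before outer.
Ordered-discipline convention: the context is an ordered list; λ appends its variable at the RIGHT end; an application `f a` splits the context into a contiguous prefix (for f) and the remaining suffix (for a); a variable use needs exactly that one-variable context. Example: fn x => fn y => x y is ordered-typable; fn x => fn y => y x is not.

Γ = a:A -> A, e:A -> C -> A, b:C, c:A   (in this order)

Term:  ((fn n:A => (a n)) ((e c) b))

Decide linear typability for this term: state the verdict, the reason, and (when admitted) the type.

yes — each of a, e, b, c, n used exactly once; term : A
use counts: a ×1, e ×1, b ×1, c ×1, n (λ-bound) ×1
uses in reading order: a, n, e, c, b
typing: well-typed at A
across the five disciplines: ordered ✗; linear ✓; affine ✓; relevant ✓; unrestricted ✓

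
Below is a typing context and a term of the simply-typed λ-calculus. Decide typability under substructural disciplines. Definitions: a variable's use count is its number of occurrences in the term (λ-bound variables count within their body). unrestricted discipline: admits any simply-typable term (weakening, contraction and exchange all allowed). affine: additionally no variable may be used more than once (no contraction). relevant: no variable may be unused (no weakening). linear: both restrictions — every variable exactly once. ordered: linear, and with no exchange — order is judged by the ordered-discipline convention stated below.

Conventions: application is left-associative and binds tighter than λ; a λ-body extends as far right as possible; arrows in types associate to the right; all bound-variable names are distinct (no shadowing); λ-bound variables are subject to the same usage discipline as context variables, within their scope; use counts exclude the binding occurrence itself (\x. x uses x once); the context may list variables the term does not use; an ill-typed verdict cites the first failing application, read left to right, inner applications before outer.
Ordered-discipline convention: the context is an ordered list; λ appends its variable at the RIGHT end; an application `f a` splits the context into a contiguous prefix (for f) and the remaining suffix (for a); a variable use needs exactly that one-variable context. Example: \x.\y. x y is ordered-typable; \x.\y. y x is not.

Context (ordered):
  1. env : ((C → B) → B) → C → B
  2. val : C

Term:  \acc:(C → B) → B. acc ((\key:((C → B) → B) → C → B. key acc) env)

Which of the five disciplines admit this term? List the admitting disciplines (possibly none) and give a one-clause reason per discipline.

accepted by: unrestricted
usage: env=1, val=0, acc (λ-bound)=2, key (λ-bound)=1
order of uses: acc, key, acc, env
typing: ✓ — ((C → B) → B) → B
ordered ✗ (repeated use of acc ×2; val never used (weakening))
linear ✗ (repeated use of acc ×2; val never used (weakening))
affine ✗ (repeated use of acc ×2)
relevant ✗ (val never used (weakening))
unrestricted ✓ (simply typable at ((C → B) → B) → B; W, C, E all held)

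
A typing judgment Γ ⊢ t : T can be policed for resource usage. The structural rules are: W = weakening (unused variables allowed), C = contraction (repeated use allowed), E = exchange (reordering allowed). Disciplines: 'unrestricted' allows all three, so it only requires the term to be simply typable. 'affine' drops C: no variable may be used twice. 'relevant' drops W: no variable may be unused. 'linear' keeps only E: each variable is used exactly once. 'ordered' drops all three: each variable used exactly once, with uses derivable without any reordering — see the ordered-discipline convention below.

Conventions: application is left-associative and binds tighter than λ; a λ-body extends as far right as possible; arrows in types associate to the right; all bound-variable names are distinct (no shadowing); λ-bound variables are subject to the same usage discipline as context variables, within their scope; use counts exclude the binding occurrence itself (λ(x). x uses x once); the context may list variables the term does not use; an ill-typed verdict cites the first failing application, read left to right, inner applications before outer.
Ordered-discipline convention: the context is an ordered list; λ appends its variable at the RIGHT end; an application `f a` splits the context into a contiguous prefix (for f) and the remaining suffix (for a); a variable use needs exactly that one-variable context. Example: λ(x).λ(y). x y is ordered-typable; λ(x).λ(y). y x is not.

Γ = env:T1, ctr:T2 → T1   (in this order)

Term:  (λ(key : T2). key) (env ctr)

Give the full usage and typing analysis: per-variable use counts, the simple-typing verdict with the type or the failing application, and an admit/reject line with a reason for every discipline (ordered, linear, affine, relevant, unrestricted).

counts: env=1; ctr=1; key (λ-bound)=1
uses in reading order: key, env, ctr
typing: ill-typed: applying a non-function (T1)
ordered: ✗ — not simply typable
linear: ✗ — fails simple typing
affine: ✗ — a type mismatch blocks all five
relevant: ✗ — the type mismatch rejects it
unrestricted: ✗ — not simply typable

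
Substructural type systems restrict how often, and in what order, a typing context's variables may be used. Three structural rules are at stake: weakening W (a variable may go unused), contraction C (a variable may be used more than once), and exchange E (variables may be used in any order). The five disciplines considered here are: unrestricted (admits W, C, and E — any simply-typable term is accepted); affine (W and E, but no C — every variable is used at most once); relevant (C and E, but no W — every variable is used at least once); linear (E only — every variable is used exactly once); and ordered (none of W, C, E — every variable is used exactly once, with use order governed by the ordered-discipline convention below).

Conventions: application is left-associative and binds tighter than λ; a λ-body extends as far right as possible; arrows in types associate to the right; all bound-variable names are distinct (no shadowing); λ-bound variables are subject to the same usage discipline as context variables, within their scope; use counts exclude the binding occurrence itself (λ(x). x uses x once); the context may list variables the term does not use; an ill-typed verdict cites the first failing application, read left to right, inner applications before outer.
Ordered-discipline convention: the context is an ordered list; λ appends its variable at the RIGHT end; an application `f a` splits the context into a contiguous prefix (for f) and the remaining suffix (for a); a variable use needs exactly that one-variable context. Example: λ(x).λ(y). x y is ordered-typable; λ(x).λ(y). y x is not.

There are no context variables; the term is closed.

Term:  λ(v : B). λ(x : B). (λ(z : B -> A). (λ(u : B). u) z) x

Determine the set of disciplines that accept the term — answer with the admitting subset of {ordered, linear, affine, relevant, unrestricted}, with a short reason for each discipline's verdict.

admitted by: none
variable uses: v [bound]: 0; x [bound]: 1; z [bound]: 1; u [bound]: 1
left-to-right use order: u, z, x
typing: ill-typed: a function awaiting B gets B -> A
ordered: ✗ — a type mismatch blocks all five
linear: ✗ — the type mismatch rejects it
affine: ✗ — not simply typable
relevant: ✗ — fails simple typing
unrestricted: ✗ — a type mismatch blocks all five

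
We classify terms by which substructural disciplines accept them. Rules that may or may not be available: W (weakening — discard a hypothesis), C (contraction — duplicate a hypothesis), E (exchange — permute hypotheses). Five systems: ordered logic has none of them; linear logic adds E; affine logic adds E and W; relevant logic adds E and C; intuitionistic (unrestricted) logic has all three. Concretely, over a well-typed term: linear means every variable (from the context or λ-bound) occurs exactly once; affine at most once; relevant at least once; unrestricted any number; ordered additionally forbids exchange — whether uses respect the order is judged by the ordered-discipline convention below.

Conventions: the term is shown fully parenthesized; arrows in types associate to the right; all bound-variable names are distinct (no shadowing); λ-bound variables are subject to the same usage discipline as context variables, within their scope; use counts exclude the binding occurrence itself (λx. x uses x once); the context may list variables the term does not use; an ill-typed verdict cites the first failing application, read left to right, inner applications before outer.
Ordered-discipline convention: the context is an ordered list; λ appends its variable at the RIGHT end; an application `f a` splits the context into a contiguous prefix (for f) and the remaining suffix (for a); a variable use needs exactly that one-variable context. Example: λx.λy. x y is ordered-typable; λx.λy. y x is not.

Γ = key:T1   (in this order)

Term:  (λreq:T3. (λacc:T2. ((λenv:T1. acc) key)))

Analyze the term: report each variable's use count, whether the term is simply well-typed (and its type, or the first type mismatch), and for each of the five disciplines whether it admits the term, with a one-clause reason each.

counts: key=1, req (bound)=0, acc (bound)=1, env (bound)=0
uses in reading order: acc, key
typing: ✓ — T3 -> T2 -> T2
ordered ✗ (req, env never used (weakening))
linear ✗ (req, env never used (weakening))
affine ✓ (no duplicate uses among key, req, acc, env)
relevant ✗ (req, env never used (weakening))
unrestricted ✓ (simply typable at T3 -> T2 -> T2; W, C, E all held)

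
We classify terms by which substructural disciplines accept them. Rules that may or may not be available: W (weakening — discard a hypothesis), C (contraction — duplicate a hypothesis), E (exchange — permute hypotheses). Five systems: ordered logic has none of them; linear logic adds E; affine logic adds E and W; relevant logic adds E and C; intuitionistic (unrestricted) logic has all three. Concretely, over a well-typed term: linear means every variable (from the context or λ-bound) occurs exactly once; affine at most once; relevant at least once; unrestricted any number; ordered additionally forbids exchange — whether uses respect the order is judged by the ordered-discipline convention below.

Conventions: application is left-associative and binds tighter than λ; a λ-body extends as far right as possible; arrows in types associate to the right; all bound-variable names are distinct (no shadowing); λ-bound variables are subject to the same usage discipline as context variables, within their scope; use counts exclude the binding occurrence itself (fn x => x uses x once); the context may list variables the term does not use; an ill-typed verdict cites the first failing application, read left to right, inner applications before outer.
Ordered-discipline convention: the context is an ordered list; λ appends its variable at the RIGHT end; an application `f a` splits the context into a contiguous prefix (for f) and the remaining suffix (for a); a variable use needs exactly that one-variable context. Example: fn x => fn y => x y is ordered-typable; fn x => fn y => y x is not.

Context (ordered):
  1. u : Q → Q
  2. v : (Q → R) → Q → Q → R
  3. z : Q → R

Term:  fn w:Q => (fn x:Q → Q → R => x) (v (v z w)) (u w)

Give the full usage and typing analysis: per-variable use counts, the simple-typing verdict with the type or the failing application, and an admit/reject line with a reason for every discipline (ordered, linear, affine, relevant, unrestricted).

usage: u=1, v=2, z=1, w (bound)=2, x (bound)=1
left-to-right use order: x, v, v, z, w, u, w
typing: well-typed — term : Q → Q → R
ordered: ✗ — needs contraction — v ×2, w ×2
linear: ✗ — needs contraction — v ×2, w ×2
affine: ✗ — needs contraction — v ×2, w ×2
relevant: ✓ — every one of u, v, z, w, x appears
unrestricted: ✓ — well-typed at Q → Q → R; no restrictions here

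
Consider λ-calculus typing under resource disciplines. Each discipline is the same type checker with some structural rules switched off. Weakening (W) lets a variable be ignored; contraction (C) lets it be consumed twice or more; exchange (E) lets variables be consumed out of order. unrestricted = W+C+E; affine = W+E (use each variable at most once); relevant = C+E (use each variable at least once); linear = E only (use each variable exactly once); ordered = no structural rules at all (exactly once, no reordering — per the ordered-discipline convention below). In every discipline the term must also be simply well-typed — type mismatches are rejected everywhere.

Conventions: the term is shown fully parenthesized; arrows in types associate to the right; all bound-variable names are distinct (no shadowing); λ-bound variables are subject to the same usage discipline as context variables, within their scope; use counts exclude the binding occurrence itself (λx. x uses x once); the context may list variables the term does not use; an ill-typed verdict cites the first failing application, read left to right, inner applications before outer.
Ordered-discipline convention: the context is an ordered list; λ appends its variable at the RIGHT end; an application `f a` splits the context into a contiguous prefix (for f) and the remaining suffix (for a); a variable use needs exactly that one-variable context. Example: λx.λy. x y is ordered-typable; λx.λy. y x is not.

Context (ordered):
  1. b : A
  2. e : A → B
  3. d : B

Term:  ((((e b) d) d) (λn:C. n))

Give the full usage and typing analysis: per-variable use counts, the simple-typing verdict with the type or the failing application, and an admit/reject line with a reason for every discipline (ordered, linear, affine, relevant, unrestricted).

variable uses: b ×1, e ×1, d ×2, n (bound) ×1
uses in reading order: e, b, d, d, n
typing: ill-typed: applying a non-function (B)
ordered ✗ (the type mismatch rejects it)
linear ✗ (not simply typable)
affine ✗ (fails simple typing)
relevant ✗ (a type mismatch blocks all five)
unrestricted ✗ (the type mismatch rejects it)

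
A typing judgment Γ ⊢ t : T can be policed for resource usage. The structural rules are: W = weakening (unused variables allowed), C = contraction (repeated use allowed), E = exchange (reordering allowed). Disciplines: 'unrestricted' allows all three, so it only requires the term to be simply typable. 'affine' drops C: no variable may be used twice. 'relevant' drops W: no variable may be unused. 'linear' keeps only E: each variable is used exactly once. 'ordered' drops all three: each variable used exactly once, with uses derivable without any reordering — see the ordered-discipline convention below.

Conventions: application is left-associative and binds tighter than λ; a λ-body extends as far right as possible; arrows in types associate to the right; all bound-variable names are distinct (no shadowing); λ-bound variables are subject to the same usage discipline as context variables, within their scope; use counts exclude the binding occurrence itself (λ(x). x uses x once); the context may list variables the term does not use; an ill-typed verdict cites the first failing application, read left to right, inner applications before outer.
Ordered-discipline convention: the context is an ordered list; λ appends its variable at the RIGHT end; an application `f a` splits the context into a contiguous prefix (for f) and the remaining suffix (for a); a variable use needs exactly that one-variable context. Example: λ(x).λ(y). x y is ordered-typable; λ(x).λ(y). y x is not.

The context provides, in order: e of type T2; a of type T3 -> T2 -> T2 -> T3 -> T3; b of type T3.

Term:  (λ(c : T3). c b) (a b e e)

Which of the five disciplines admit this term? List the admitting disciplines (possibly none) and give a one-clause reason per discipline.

accepted by: none
usage: e: 2×; a: 1×; b: 2×; c [bound]: 1×
use order (left to right): c, b, a, b, e, e
typing: ill-typed: applying a non-function (T3)
ordered: ✗ — not simply typable
linear: ✗ — fails simple typing
affine: ✗ — a type mismatch blocks all five
relevant: ✗ — the type mismatch rejects it
unrestricted: ✗ — not simply typable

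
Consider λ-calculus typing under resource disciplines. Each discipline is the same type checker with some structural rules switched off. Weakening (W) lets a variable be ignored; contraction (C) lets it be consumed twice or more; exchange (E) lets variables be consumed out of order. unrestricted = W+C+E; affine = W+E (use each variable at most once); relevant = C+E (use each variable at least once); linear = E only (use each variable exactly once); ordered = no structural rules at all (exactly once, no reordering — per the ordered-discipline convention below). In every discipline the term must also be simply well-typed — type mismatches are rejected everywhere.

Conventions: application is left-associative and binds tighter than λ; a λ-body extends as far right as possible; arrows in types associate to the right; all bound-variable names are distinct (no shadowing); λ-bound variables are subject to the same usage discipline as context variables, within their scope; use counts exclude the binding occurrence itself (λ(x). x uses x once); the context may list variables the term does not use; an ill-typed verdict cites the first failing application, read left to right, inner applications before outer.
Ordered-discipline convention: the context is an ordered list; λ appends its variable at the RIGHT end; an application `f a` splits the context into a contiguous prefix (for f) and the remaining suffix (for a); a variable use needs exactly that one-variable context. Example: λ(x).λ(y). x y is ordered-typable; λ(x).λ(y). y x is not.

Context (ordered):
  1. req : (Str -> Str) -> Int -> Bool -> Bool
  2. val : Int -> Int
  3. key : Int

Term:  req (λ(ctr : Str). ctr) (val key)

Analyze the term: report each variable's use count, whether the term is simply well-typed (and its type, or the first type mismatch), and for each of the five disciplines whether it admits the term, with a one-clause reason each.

usage: req: 1×, val: 1×, key: 1×, ctr (bound): 1×
left-to-right use order: req, ctr, val, key
typing: the term checks, with type Bool -> Bool
ordered ✓ (one use each (req, val, key, ctr); ordered split holds)
linear ✓ (each of req, val, key, ctr used exactly once)
affine ✓ (req, val, key, ctr: no repeats, contraction unneeded)
relevant ✓ (none of req, val, key, ctr goes unused)
unrestricted ✓ (well-typed at Bool -> Bool; no restrictions here)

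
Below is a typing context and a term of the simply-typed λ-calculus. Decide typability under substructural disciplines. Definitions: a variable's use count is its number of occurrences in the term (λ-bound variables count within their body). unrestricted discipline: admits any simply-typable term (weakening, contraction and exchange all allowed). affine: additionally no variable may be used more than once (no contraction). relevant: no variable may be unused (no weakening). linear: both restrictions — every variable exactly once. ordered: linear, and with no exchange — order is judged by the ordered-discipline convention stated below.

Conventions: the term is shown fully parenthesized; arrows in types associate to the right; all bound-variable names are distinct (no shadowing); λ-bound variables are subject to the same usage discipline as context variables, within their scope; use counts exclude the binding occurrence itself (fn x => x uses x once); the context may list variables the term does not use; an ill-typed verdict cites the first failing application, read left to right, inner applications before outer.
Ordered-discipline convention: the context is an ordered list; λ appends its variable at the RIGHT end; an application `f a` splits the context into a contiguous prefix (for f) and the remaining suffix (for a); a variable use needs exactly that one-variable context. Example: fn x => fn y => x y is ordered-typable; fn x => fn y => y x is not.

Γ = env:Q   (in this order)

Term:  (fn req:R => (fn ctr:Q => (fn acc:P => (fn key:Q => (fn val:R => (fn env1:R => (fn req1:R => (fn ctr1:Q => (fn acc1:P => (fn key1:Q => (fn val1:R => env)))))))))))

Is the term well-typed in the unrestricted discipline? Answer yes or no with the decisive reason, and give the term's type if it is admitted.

yes — typability at R -> Q -> P -> Q -> R -> R -> R -> Q -> P -> Q -> R -> Q is all that's needed; term : R -> Q -> P -> Q -> R -> R -> R -> Q -> P -> Q -> R -> Q
counts: env: 1, req [bound]: 0, ctr [bound]: 0, acc [bound]: 0, key [bound]: 0, val [bound]: 0, env1 [bound]: 0, req1 [bound]: 0, ctr1 [bound]: 0, acc1 [bound]: 0, key1 [bound]: 0, val1 [bound]: 0
use order (left to right): env
typing: well-typed at R -> Q -> P -> Q -> R -> R -> R -> Q -> P -> Q -> R -> Q
summary: ordered ✗, linear ✗, affine ✓, relevant ✗, unrestricted ✓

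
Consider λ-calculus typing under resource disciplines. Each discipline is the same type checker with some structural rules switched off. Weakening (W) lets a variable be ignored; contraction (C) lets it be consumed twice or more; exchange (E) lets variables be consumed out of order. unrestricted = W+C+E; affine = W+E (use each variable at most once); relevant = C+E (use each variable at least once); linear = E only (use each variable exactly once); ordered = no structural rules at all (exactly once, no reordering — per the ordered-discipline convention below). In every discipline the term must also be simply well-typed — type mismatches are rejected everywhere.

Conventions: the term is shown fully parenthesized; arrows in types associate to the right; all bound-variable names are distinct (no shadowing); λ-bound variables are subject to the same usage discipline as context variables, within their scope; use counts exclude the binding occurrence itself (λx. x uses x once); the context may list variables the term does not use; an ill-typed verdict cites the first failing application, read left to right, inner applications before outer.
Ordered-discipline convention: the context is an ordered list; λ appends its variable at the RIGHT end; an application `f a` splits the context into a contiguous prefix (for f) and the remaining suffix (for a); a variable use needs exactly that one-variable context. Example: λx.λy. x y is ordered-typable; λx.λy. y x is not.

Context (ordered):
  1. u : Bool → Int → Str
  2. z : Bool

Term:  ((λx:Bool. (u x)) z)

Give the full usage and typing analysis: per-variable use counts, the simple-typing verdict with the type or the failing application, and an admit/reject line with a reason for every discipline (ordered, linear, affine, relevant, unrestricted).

usage: u ×1; z ×1; x [bound] ×1
order of uses: u, x, z
typing: well-typed — term : Int → Str
ordered ✓ (u, z, x once each; derivable with no W/C/E)
linear ✓ (each of u, z, x used exactly once)
affine ✓ (no duplicate uses among u, z, x)
relevant ✓ (at least one use each (u, z, x))
unrestricted ✓ (well-typed at Int → Str; no restrictions here)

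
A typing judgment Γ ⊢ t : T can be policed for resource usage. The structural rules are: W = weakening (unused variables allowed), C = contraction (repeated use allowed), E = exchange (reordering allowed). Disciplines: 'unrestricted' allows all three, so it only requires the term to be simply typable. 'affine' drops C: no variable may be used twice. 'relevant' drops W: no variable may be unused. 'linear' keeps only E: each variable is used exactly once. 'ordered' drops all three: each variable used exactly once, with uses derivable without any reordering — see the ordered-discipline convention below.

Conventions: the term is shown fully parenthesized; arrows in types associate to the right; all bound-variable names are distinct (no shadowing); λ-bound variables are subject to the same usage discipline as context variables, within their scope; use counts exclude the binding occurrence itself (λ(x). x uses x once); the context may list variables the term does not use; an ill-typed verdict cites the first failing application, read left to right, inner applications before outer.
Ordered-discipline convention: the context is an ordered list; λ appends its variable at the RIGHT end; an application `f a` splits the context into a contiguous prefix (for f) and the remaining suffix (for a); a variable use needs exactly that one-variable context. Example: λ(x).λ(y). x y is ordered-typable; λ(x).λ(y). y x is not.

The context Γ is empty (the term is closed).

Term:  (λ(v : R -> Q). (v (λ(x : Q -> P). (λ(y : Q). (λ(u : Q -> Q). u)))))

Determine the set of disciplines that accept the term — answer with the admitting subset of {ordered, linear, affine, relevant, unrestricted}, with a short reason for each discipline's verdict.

accepted by: none
usage: v (bound) ×1, x (bound) ×0, y (bound) ×0, u (bound) ×1
order of uses: v, u
typing: ill-typed: an argument (Q -> P) -> Q -> (Q -> Q) -> Q -> Q mismatches the expected R
ordered: ✗ — not simply typable
linear: ✗ — fails simple typing
affine: ✗ — a type mismatch blocks all five
relevant: ✗ — the type mismatch rejects it
unrestricted: ✗ — not simply typable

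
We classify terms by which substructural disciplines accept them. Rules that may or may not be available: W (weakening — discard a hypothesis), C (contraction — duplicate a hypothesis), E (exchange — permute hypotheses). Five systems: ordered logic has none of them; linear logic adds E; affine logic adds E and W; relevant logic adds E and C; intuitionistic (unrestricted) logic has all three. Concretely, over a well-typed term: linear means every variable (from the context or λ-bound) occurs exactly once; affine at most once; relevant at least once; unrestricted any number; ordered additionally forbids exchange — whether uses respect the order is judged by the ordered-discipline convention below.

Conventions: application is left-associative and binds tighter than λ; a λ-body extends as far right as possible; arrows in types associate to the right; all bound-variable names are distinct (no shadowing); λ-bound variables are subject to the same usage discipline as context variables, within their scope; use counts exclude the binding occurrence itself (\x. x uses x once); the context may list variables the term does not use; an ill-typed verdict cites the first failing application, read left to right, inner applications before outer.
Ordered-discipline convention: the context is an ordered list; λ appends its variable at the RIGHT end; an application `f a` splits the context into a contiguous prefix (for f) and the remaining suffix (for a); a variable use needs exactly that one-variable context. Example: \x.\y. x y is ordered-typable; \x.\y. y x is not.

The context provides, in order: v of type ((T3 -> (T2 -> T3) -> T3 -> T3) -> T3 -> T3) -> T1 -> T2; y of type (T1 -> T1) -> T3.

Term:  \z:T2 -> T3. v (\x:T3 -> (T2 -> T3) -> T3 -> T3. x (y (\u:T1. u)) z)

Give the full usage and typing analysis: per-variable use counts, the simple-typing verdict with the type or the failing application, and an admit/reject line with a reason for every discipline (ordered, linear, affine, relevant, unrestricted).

counts: v=1; y=1; z (bound)=1; x (bound)=1; u (bound)=1
uses in reading order: v, x, y, u, z
typing: well-typed — term : (T2 -> T3) -> T1 -> T2
ordered ✗ (use order v, x, y, u, z needs exchange)
linear ✓ (each of v, y, z, x, u used exactly once)
affine ✓ (none of v, y, z, x, u used more than once)
relevant ✓ (none of v, y, z, x, u goes unused)
unrestricted ✓ (typability at (T2 -> T3) -> T1 -> T2 is all that's needed)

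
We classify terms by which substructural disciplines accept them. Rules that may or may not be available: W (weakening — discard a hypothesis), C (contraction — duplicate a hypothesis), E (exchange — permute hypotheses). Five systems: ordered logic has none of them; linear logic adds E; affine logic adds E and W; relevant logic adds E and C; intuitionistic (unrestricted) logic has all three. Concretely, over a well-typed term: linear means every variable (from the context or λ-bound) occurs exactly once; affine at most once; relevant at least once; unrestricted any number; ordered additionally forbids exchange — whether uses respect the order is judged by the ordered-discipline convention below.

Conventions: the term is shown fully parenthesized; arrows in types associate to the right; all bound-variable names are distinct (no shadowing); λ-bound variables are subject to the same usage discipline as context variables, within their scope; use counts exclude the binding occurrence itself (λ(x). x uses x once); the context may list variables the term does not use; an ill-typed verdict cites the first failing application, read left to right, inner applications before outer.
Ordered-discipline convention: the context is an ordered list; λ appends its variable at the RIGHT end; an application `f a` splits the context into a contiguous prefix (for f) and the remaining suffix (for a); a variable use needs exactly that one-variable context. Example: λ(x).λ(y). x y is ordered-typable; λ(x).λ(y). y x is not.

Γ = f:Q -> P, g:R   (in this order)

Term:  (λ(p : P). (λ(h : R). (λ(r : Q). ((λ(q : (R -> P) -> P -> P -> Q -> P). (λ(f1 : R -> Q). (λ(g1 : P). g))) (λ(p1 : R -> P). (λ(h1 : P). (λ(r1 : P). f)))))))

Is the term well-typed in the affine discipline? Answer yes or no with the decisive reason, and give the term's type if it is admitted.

yes — f, g, p, h, r, q, f1, g1, p1, h1, r1: no repeats, contraction unneeded; term : P -> R -> Q -> (R -> Q) -> P -> R
counts: f: 1×; g: 1×; p (λ-bound): 0×; h (λ-bound): 0×; r (λ-bound): 0×; q (λ-bound): 0×; f1 (λ-bound): 0×; g1 (λ-bound): 0×; p1 (λ-bound): 0×; h1 (λ-bound): 0×; r1 (λ-bound): 0×
order of uses: g, f
typing: the term checks, with type P -> R -> Q -> (R -> Q) -> P -> R
all disciplines: ordered ✗; linear ✗; affine ✓; relevant ✗; unrestricted ✓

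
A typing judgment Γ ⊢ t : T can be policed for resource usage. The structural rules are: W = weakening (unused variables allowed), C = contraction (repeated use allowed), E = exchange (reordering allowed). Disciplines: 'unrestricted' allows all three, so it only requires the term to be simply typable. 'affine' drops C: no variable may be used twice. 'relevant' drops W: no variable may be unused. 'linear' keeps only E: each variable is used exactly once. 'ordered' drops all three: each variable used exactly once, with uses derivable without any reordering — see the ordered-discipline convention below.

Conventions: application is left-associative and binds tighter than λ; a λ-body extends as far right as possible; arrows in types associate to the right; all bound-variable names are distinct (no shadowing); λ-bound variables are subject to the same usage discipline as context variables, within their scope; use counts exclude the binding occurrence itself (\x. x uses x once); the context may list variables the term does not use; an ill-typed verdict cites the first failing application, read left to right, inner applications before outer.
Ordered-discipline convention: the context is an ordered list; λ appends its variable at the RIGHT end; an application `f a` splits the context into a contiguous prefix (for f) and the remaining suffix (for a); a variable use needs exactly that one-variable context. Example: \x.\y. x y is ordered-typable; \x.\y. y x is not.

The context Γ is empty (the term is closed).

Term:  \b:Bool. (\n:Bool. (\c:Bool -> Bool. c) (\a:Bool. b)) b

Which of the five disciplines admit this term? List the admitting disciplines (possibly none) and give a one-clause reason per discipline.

admitted by: unrestricted
usage: b (λ-bound)=2, n (λ-bound)=0, c (λ-bound)=1, a (λ-bound)=0
order of uses: c, b, b
typing: the term checks, with type Bool -> Bool -> Bool
ordered: ✗ — needs contraction — b ×2; unused: n, a — weakening required
linear: ✗ — needs contraction — b ×2; unused: n, a — weakening required
affine: ✗ — needs contraction — b ×2
relevant: ✗ — unused: n, a — weakening required
unrestricted: ✓ — simply typable at Bool -> Bool -> Bool; W, C, E all held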